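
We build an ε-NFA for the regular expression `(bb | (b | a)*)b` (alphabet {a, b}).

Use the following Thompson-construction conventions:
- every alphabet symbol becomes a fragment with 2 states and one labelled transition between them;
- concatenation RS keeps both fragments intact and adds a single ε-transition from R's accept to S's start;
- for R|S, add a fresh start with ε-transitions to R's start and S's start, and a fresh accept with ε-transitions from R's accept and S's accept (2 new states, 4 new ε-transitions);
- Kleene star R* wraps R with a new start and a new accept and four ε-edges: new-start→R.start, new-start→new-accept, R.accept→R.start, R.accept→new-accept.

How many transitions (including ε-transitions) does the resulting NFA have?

19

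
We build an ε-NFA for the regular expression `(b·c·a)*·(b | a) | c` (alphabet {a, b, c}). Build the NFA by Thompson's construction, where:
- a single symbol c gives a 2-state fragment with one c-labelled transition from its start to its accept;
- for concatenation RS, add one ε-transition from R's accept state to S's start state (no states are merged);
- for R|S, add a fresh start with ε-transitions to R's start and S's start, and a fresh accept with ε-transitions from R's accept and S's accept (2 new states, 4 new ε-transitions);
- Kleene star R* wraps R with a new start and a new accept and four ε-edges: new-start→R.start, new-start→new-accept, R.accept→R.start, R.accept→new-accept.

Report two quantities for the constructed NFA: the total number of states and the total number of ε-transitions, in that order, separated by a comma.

18, 15

Recursing over subexpressions:
Each of the 6 symbol leaves contributes 2 states and 0 ε-transitions.
  b·c·a : 6 states, 2 ε-transitions
  (b·c·a)* : 8 states, 6 ε-transitions
  b | a : 6 states, 4 ε-transitions
  (b·c·a)*·(b | a) : 14 states, 11 ε-transitions
  (b·c·a)*·(b | a) | c : 18 states, 15 ε-transitions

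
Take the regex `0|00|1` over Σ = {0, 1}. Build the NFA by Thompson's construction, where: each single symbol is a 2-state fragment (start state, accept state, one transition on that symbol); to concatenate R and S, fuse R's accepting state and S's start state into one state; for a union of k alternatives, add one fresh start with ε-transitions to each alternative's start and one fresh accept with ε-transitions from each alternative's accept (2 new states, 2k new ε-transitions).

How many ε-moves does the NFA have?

Building bottom-up:
Each of the 4 symbol leaves contributes 0 ε-transitions.
  00 → 0 ε-transitions
  0|00|1 → 6 ε-transitions

6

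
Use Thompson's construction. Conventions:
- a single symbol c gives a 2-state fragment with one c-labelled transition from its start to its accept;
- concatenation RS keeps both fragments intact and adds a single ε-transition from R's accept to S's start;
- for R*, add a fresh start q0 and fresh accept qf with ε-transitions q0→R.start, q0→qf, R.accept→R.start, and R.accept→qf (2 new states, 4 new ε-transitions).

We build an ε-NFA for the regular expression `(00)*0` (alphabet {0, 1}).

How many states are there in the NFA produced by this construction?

8

By structural recursion:
Each of the 3 symbol leaves contributes a 2-state fragment.
  00 — 4 states
  (00)* — 6 states
  (00)*0 — 8 states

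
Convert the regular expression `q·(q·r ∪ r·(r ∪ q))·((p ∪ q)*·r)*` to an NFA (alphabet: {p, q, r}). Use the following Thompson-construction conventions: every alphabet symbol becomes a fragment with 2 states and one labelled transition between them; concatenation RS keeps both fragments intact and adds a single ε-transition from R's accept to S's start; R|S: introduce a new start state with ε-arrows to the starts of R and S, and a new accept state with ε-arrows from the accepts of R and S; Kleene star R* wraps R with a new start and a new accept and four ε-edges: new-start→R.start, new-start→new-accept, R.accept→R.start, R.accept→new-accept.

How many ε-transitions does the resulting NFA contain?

25

Recursing over subexpressions:
Each of the 9 symbol leaves contributes 0 ε-transitions.
  q·r — 1 ε-transition
  r ∪ q — 4 ε-transitions
  r·(r ∪ q) — 5 ε-transitions
  q·r ∪ r·(r ∪ q) — 10 ε-transitions
  p ∪ q — 4 ε-transitions
  (p ∪ q)* — 8 ε-transitions
  (p ∪ q)*·r — 9 ε-transitions
  ((p ∪ q)*·r)* — 13 ε-transitions
  q·(q·r ∪ r·(r ∪ q))·((p ∪ q)*·r)* — 25 ε-transitions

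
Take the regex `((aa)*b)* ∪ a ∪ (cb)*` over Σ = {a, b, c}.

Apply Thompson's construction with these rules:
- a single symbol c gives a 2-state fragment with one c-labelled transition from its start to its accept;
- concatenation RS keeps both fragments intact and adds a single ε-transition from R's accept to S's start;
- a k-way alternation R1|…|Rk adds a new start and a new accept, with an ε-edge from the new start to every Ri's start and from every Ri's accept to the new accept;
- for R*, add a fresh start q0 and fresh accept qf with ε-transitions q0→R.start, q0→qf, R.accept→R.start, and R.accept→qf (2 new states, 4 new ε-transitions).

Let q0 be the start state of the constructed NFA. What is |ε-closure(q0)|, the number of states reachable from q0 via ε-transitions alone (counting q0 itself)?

Compute the ε-closure size of each fragment's start state recursively; a symbol fragment's start has no outgoing ε-edge, so its closure is just itself (size 1).
  aa : same as the first factor's closure: |closure| = 1
  (aa)* : new start has ε-edges to the inner start and to the new accept, so |closure| = 2 + 1 = 3
  (aa)*b : |closure| = 3 + 1 = 4 (closure spills across the concat boundary because the left factor accepts ε)
  ((aa)*b)* : |closure| = 1 (new start) + 4 (body) + 1 (new accept) = 6
  cb : |closure| equals the left operand's closure size = 1 (its accept is not ε-reachable, so the closure stops there)
  (cb)* : new start has ε-edges to the inner start and to the new accept, so |closure| = 2 + 1 = 3
  ((aa)*b)* ∪ a ∪ (cb)* : new start ε-reaches every alternative's start; at least one alternative accepts ε, so the union's new accept is reached too: |closure| = 1 + 6 + 1 + 3 + 1 = 12

12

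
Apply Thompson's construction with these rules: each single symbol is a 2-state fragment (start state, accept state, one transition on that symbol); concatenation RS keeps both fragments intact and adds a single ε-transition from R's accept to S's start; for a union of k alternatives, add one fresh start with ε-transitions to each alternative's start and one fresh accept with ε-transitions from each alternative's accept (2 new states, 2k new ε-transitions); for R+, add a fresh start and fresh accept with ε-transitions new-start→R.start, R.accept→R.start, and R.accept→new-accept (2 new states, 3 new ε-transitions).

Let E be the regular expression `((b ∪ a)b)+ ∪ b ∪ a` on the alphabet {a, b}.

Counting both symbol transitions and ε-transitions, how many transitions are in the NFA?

19

Bottom-up over the parse tree:
Each of the 5 symbol leaves contributes 1 transition (1 symbol, 0 ε).
  b ∪ a = 6 transitions (2 symbol, 4 ε)
  (b ∪ a)b = 8 transitions (3 symbol, 5 ε)
  ((b ∪ a)b)+ = 11 transitions (3 symbol, 8 ε)
  ((b ∪ a)b)+ ∪ b ∪ a = 19 transitions (5 symbol, 14 ε)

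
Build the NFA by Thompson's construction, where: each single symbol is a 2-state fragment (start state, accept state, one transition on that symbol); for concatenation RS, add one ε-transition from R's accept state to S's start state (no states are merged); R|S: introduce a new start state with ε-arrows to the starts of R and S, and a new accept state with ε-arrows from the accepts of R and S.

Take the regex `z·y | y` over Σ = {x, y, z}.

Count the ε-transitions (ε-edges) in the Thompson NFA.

5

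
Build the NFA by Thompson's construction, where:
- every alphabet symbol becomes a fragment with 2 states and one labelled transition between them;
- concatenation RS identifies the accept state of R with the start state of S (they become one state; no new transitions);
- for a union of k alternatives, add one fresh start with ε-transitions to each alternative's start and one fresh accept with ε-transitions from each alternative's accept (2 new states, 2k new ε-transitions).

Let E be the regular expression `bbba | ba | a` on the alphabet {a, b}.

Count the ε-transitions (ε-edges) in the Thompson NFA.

6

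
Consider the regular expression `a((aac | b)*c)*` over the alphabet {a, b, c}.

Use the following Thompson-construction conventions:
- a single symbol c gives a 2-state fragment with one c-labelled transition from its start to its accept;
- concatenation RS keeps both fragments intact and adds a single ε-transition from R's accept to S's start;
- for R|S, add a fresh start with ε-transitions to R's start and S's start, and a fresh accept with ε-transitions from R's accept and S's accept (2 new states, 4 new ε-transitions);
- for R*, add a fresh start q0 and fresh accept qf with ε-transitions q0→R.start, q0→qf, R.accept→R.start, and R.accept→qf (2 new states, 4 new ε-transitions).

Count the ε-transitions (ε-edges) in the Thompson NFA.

By structural recursion:
Each of the 6 symbol leaves contributes 0 ε-transitions.
  aac — 2 ε-transitions
  aac | b — 6 ε-transitions
  (aac | b)* — 10 ε-transitions
  (aac | b)*c — 11 ε-transitions
  ((aac | b)*c)* — 15 ε-transitions
  a((aac | b)*c)* — 16 ε-transitions

16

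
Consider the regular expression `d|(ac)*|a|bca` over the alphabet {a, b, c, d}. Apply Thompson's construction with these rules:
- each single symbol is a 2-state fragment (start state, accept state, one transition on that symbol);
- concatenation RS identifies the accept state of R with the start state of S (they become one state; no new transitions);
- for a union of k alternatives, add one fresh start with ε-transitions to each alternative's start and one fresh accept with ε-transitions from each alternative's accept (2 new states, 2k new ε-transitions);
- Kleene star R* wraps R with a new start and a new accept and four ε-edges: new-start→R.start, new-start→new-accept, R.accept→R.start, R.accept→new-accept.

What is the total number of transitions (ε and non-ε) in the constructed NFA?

Building bottom-up:
Each of the 7 symbol leaves contributes 1 transition (1 symbol, 0 ε).
  ac = 2 transitions (2 symbol, 0 ε)
  (ac)* = 6 transitions (2 symbol, 4 ε)
  bca = 3 transitions (3 symbol, 0 ε)
  d|(ac)*|a|bca = 19 transitions (7 symbol, 12 ε)

19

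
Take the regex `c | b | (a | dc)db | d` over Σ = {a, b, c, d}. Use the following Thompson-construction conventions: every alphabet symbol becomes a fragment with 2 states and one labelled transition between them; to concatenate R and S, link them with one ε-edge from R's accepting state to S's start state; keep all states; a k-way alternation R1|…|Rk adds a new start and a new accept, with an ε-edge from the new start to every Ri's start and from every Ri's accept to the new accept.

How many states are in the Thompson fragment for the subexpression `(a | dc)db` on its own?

12

Fragment for `(a | dc)db`:
Each of the 5 symbol leaves contributes a 2-state fragment.
  dc : 4 states
  a | dc : 8 states
  (a | dc)db : 12 states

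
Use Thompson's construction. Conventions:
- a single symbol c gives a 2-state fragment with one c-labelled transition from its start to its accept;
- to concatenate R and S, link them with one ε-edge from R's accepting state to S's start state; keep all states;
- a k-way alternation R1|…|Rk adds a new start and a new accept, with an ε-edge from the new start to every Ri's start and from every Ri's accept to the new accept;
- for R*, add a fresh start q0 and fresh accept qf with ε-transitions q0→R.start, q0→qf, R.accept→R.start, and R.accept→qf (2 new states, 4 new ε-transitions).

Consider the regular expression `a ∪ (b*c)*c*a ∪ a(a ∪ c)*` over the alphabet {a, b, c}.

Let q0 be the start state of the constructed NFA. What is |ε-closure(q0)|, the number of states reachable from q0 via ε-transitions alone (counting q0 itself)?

Compute the ε-closure size of each fragment's start state recursively; a symbol fragment's start has no outgoing ε-edge, so its closure is just itself (size 1).
  b* — |closure| = 1 (new start) + 1 (body) + 1 (new accept) = 3
  b*c — |closure| = 3 + 1 = 4 (closure spills across the concat boundary because the left factor accepts ε)
  (b*c)* — the star's fresh start ε-reaches both the body's start and the fresh accept: |closure| = 2 + 4 = 6
  c* — |closure| = 1 (new start) + 1 (body) + 1 (new accept) = 3
  (b*c)*c*a — |closure| = 6 + 3 + 1 = 10 (closure spills across the concat boundary because the left factor accepts ε)
  a ∪ c — new start ε-reaches every alternative's start; none of them accept ε, so the new accept is not reached: |closure| = 1 + 1 + 1 = 3
  (a ∪ c)* — new start has ε-edges to the inner start and to the new accept, so |closure| = 2 + 3 = 5
  a(a ∪ c)* — |closure| equals the left operand's closure size = 1 (its accept is not ε-reachable, so the closure stops there)
  a ∪ (b*c)*c*a ∪ a(a ∪ c)* — new start ε-reaches every alternative's start; none of them accept ε, so the new accept is not reached: |closure| = 1 + 1 + 10 + 1 = 13

13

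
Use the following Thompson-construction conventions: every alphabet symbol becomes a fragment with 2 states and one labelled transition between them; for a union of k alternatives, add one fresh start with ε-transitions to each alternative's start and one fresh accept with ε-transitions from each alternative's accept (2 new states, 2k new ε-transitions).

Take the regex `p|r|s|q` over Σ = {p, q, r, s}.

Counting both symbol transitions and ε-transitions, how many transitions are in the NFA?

12

By structural recursion:
Each of the 4 symbol leaves contributes 1 transition (1 symbol, 0 ε).
  p|r|s|q : 12 transitions (4 symbol, 8 ε)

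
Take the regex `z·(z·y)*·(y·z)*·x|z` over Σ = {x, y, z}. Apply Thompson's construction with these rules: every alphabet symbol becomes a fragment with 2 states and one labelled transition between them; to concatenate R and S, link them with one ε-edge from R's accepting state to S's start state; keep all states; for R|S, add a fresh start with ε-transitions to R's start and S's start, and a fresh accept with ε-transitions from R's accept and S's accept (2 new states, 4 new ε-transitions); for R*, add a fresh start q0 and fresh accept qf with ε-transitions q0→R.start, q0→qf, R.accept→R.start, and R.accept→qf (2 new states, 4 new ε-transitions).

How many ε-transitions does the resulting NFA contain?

Per subexpression:
Each of the 7 symbol leaves contributes 0 ε-transitions.
  z·y = 1 ε-transition
  (z·y)* = 5 ε-transitions
  y·z = 1 ε-transition
  (y·z)* = 5 ε-transitions
  z·(z·y)*·(y·z)*·x = 13 ε-transitions
  z·(z·y)*·(y·z)*·x|z = 17 ε-transitions

17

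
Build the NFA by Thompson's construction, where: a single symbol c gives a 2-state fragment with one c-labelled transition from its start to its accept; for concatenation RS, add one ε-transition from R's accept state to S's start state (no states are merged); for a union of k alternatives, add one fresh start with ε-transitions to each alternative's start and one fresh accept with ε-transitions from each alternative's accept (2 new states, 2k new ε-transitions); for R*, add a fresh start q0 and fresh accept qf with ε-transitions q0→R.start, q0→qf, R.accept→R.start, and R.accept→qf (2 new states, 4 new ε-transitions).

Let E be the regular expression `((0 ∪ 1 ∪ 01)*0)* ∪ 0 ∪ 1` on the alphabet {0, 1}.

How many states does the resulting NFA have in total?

Recursing over subexpressions:
Each of the 7 symbol leaves contributes a 2-state fragment.
  01 = 4 states
  0 ∪ 1 ∪ 01 = 10 states
  (0 ∪ 1 ∪ 01)* = 12 states
  (0 ∪ 1 ∪ 01)*0 = 14 states
  ((0 ∪ 1 ∪ 01)*0)* = 16 states
  ((0 ∪ 1 ∪ 01)*0)* ∪ 0 ∪ 1 = 22 states

22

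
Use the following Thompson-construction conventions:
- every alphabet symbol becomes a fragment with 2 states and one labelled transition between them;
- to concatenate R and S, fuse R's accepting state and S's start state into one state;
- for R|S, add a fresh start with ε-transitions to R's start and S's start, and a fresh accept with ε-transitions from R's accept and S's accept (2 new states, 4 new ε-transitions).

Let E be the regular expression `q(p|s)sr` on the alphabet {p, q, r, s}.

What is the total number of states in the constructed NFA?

9

Recursing over subexpressions:
Each of the 5 symbol leaves contributes a 2-state fragment.
  p|s — 6 states
  q(p|s)sr — 9 states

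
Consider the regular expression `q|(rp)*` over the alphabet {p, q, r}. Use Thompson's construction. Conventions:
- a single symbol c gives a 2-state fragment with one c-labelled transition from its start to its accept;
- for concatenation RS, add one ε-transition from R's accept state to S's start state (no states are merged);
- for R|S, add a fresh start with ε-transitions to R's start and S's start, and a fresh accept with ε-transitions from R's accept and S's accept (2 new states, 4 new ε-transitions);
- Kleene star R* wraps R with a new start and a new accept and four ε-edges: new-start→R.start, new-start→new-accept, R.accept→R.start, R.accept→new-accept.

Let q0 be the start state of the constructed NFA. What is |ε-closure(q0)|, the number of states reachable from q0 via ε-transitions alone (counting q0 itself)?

Compute the ε-closure size of each fragment's start state recursively; a symbol fragment's start has no outgoing ε-edge, so its closure is just itself (size 1).
  rp : |ε-closure| equals the left operand's closure size = 1 (its accept is not ε-reachable, so the closure stops there)
  (rp)* : |ε-closure| = 1 (new start) + 1 (body) + 1 (new accept) = 3
  q|(rp)* : new start ε-reaches every alternative's start; at least one alternative accepts ε, so the union's new accept is reached too: |ε-closure| = 1 + 1 + 3 + 1 = 6

6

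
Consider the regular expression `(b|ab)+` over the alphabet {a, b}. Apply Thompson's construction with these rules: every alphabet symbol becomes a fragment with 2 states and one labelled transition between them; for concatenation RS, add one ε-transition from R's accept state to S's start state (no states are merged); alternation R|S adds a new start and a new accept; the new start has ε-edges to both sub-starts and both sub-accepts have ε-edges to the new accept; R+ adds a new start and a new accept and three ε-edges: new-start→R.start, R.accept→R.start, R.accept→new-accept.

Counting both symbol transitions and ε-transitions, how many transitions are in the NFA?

11

Per subexpression:
Each of the 3 symbol leaves contributes 1 transition (1 symbol, 0 ε).
  ab : 3 transitions (2 symbol, 1 ε)
  b|ab : 8 transitions (3 symbol, 5 ε)
  (b|ab)+ : 11 transitions (3 symbol, 8 ε)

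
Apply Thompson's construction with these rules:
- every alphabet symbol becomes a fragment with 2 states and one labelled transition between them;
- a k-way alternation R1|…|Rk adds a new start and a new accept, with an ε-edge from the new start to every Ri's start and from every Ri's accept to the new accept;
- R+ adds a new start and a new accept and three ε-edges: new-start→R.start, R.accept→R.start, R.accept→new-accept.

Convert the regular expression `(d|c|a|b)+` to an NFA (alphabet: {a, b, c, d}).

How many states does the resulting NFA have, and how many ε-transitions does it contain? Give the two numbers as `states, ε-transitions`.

12, 11

Building bottom-up:
Each of the 4 symbol leaves contributes 2 states and 0 ε-transitions.
  d|c|a|b = 10 states, 8 ε-transitions
  (d|c|a|b)+ = 12 states, 11 ε-transitions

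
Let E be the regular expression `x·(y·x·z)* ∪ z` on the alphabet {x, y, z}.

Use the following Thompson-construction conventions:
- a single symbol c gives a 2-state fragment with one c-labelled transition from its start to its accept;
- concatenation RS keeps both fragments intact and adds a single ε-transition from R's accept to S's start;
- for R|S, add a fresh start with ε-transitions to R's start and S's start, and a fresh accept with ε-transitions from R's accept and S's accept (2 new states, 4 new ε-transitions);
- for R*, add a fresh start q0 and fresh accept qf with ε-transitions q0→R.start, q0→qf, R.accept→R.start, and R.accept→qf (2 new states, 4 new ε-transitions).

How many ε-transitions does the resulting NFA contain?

Per subexpression:
Each of the 5 symbol leaves contributes 0 ε-transitions.
  y·x·z → 2 ε-transitions
  (y·x·z)* → 6 ε-transitions
  x·(y·x·z)* → 7 ε-transitions
  x·(y·x·z)* ∪ z → 11 ε-transitions

11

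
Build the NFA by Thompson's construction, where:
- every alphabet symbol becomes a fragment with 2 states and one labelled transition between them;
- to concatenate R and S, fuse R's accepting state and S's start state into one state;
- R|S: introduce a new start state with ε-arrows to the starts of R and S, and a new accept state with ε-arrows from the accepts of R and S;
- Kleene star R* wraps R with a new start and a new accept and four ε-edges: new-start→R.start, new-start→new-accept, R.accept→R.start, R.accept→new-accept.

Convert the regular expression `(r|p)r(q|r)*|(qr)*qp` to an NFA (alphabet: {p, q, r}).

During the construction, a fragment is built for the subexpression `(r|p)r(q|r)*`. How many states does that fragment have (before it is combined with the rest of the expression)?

Fragment for `(r|p)r(q|r)*`:
Each of the 5 symbol leaves contributes a 2-state fragment.
  r|p — 6 states
  q|r — 6 states
  (q|r)* — 8 states
  (r|p)r(q|r)* — 14 states

14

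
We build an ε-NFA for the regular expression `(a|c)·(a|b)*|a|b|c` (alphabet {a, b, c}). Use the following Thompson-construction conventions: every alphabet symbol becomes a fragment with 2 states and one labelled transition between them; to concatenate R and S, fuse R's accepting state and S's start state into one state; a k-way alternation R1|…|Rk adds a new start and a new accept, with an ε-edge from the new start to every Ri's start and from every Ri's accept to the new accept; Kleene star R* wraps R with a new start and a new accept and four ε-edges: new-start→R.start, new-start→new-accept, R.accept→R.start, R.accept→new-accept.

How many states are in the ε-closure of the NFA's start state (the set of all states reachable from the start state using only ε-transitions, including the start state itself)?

7

Work bottom-up. For each fragment F, track |ε-closure(F.start)| and whether F's accept lies in that closure (i.e. whether F accepts ε). A single-symbol fragment has closure size 1 and does not accept ε.
  a|c — C = 1 + 1 + 1 = 3 (the new accept is not ε-reachable since no branch accepts ε)
  a|b — new start ε-reaches every alternative's start; none of them accept ε, so the new accept is not reached: C = 1 + 1 + 1 = 3
  (a|b)* — C = 1 (new start) + 3 (body) + 1 (new accept) = 5
  (a|c)·(a|b)* — C equals the left operand's closure size = 3 (its accept is not ε-reachable, so the closure stops there)
  (a|c)·(a|b)*|a|b|c — new start ε-reaches every alternative's start; none of them accept ε, so the new accept is not reached: C = 1 + 3 + 1 + 1 + 1 = 7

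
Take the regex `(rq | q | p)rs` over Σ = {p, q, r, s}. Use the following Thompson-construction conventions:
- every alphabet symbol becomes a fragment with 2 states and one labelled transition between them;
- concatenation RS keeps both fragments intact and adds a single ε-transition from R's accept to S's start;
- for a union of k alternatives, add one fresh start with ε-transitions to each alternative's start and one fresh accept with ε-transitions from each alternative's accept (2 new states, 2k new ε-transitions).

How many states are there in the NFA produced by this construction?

14

Per subexpression:
Each of the 6 symbol leaves contributes a 2-state fragment.
  rq = 4 states
  rq | q | p = 10 states
  (rq | q | p)rs = 14 states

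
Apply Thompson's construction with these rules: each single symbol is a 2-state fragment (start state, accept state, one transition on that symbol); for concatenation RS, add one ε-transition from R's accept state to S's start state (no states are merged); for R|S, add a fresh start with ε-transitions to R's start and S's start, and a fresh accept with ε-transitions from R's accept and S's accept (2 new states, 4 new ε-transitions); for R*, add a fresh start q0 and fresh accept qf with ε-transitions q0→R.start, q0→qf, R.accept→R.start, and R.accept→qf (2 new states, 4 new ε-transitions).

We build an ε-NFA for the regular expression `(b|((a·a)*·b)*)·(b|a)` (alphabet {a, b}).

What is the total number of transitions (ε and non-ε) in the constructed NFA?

Building bottom-up:
Each of the 6 symbol leaves contributes 1 transition (1 symbol, 0 ε).
  a·a — 3 transitions (2 symbol, 1 ε)
  (a·a)* — 7 transitions (2 symbol, 5 ε)
  (a·a)*·b — 9 transitions (3 symbol, 6 ε)
  ((a·a)*·b)* — 13 transitions (3 symbol, 10 ε)
  b|((a·a)*·b)* — 18 transitions (4 symbol, 14 ε)
  b|a — 6 transitions (2 symbol, 4 ε)
  (b|((a·a)*·b)*)·(b|a) — 25 transitions (6 symbol, 19 ε)

25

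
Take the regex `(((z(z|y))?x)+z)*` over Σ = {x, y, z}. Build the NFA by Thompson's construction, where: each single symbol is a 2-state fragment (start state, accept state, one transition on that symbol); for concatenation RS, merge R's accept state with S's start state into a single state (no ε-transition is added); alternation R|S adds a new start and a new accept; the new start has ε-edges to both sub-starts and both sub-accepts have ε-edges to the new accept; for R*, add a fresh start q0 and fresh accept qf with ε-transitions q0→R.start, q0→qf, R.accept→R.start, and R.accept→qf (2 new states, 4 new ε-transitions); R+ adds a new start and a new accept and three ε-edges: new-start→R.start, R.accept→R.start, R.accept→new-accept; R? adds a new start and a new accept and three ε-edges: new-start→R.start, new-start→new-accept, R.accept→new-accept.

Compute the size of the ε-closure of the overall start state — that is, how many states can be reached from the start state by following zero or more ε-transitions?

6

Compute the ε-closure size of each fragment's start state recursively; a symbol fragment's start has no outgoing ε-edge, so its closure is just itself (size 1).
  z|y → C = 1 + 1 + 1 = 3 (the new accept is not ε-reachable since no branch accepts ε)
  z(z|y) → same as the first factor's closure: C = 1
  (z(z|y))? → new start has ε-edges to the inner start and to the new accept, so C = 2 + 1 = 3
  (z(z|y))?x → C = 3 + (1−1) = 3 (closure spills across the concat boundary because the left factor accepts ε)
  ((z(z|y))?x)+ → C = 1 + 3 = 4 (the body doesn't accept ε, so the new accept is not reached)
  ((z(z|y))?x)+z → same as the first factor's closure: C = 4
  (((z(z|y))?x)+z)* → the star's fresh start ε-reaches both the body's start and the fresh accept: C = 2 + 4 = 6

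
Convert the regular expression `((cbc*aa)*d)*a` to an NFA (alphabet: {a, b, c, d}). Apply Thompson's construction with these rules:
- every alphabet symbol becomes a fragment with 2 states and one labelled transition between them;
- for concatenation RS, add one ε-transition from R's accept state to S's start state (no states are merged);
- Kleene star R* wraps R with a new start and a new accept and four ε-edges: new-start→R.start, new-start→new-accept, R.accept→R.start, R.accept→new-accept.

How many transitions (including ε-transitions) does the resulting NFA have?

Bottom-up over the parse tree:
Each of the 7 symbol leaves contributes 1 transition (1 symbol, 0 ε).
  c* → 5 transitions (1 symbol, 4 ε)
  cbc*aa → 13 transitions (5 symbol, 8 ε)
  (cbc*aa)* → 17 transitions (5 symbol, 12 ε)
  (cbc*aa)*d → 19 transitions (6 symbol, 13 ε)
  ((cbc*aa)*d)* → 23 transitions (6 symbol, 17 ε)
  ((cbc*aa)*d)*a → 25 transitions (7 symbol, 18 ε)

25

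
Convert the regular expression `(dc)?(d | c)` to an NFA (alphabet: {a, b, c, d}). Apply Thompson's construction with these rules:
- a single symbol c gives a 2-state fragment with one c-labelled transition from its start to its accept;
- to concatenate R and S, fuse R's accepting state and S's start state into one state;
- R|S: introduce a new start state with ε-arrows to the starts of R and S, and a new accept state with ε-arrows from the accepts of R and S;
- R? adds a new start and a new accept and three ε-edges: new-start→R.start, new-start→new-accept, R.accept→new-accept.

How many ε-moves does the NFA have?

By structural recursion:
Each of the 4 symbol leaves contributes 0 ε-transitions.
  dc : 0 ε-transitions
  (dc)? : 3 ε-transitions
  d | c : 4 ε-transitions
  (dc)?(d | c) : 7 ε-transitions

7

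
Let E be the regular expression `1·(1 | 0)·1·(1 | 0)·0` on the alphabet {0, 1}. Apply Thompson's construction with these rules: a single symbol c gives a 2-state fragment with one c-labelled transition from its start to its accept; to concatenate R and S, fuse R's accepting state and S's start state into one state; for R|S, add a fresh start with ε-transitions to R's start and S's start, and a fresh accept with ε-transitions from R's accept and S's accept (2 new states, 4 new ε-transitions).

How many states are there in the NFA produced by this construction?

14

Recursing over subexpressions:
Each of the 7 symbol leaves contributes a 2-state fragment.
  1 | 0 = 6 states
  1 | 0 = 6 states
  1·(1 | 0)·1·(1 | 0)·0 = 14 states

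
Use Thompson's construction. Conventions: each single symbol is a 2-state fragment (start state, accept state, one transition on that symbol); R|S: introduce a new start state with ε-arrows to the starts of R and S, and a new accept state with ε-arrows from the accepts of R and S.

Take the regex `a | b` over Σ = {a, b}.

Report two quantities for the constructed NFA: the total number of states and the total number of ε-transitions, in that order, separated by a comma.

6, 4

Bottom-up over the parse tree:
Each of the 2 symbol leaves contributes 2 states and 0 ε-transitions.
  a | b = 6 states, 4 ε-transitions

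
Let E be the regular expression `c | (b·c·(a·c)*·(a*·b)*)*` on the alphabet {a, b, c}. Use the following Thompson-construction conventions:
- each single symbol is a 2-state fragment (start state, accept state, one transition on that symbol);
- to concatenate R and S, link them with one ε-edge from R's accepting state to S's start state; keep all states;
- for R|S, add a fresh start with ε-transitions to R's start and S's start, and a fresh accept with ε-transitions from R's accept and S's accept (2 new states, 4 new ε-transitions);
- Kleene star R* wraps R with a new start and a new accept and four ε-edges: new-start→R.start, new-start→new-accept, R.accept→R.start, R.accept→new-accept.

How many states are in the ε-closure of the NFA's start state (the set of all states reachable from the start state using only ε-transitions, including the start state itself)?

6

Compute the ε-closure size of each fragment's start state recursively; a symbol fragment's start has no outgoing ε-edge, so its closure is just itself (size 1).
  a·c — |closure| equals the left operand's closure size = 1 (its accept is not ε-reachable, so the closure stops there)
  (a·c)* — the star's fresh start ε-reaches both the body's start and the fresh accept: |closure| = 2 + 1 = 3
  a* — the star's fresh start ε-reaches both the body's start and the fresh accept: |closure| = 2 + 1 = 3
  a*·b — |closure| = 3 + 1 = 4 (closure spills across the concat boundary because the left factor accepts ε)
  (a*·b)* — the star's fresh start ε-reaches both the body's start and the fresh accept: |closure| = 2 + 4 = 6
  b·c·(a·c)*·(a*·b)* — |closure| equals the left operand's closure size = 1 (its accept is not ε-reachable, so the closure stops there)
  (b·c·(a·c)*·(a*·b)*)* — the star's fresh start ε-reaches both the body's start and the fresh accept: |closure| = 2 + 1 = 3
  c | (b·c·(a·c)*·(a*·b)*)* — new start ε-reaches every alternative's start; at least one alternative accepts ε, so the union's new accept is reached too: |closure| = 1 + 1 + 3 + 1 = 6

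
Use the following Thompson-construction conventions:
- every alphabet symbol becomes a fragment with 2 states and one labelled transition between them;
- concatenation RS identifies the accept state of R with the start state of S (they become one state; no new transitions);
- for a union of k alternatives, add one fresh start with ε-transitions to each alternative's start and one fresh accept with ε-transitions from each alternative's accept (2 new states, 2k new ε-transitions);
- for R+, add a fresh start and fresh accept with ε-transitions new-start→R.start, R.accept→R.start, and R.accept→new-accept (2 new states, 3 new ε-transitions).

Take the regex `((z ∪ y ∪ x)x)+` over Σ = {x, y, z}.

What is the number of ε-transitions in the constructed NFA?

9

By structural recursion:
Each of the 4 symbol leaves contributes 0 ε-transitions.
  z ∪ y ∪ x = 6 ε-transitions
  (z ∪ y ∪ x)x = 6 ε-transitions
  ((z ∪ y ∪ x)x)+ = 9 ε-transitions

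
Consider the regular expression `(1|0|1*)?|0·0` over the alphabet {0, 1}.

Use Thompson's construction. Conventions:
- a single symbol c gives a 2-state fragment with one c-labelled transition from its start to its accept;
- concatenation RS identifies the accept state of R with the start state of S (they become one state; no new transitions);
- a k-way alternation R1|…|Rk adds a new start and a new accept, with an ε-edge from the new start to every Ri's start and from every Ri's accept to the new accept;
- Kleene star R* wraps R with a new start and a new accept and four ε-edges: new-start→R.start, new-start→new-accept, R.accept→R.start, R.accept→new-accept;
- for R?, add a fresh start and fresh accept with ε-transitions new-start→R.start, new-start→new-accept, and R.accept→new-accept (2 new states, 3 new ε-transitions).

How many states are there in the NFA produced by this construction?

17

By structural recursion:
Each of the 5 symbol leaves contributes a 2-state fragment.
  1* — 4 states
  1|0|1* — 10 states
  (1|0|1*)? — 12 states
  0·0 — 3 states
  (1|0|1*)?|0·0 — 17 states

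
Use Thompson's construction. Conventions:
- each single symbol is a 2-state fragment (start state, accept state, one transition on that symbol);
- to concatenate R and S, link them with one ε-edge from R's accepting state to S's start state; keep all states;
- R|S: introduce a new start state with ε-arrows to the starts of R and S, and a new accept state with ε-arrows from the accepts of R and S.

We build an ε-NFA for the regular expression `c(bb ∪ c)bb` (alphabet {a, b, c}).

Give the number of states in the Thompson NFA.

14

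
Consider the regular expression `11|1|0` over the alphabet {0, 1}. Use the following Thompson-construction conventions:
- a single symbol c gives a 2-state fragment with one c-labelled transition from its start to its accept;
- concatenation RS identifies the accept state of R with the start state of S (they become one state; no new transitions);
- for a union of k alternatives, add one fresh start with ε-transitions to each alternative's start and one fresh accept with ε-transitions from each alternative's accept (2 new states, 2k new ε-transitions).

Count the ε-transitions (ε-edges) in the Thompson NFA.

Bottom-up over the parse tree:
Each of the 4 symbol leaves contributes 0 ε-transitions.
  11 = 0 ε-transitions
  11|1|0 = 6 ε-transitions

6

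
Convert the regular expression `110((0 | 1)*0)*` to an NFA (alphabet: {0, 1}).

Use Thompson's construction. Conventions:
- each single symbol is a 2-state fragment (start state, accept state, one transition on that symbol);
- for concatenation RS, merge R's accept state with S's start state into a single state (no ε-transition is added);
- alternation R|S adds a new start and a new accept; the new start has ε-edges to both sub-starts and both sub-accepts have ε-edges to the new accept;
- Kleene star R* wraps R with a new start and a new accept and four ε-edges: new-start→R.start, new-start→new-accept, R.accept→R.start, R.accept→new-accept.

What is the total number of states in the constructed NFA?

Bottom-up over the parse tree:
Each of the 6 symbol leaves contributes a 2-state fragment.
  0 | 1 → 6 states
  (0 | 1)* → 8 states
  (0 | 1)*0 → 9 states
  ((0 | 1)*0)* → 11 states
  110((0 | 1)*0)* → 14 states

14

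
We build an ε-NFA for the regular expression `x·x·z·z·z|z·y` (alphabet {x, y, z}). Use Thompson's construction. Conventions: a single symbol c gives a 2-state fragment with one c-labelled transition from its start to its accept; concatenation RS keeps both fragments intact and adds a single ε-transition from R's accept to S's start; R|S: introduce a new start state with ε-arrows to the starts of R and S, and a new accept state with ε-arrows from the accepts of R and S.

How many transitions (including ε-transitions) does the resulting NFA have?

16

By structural recursion:
Each of the 7 symbol leaves contributes 1 transition (1 symbol, 0 ε).
  x·x·z·z·z — 9 transitions (5 symbol, 4 ε)
  z·y — 3 transitions (2 symbol, 1 ε)
  x·x·z·z·z|z·y — 16 transitions (7 symbol, 9 ε)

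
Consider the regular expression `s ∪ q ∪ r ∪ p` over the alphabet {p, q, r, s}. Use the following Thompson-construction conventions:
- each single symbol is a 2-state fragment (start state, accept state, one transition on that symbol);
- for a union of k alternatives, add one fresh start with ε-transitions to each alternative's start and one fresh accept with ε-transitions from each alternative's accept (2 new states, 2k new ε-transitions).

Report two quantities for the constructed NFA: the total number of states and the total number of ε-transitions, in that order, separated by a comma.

10, 8

Bottom-up over the parse tree:
Each of the 4 symbol leaves contributes 2 states and 0 ε-transitions.
  s ∪ q ∪ r ∪ p — 10 states, 8 ε-transitions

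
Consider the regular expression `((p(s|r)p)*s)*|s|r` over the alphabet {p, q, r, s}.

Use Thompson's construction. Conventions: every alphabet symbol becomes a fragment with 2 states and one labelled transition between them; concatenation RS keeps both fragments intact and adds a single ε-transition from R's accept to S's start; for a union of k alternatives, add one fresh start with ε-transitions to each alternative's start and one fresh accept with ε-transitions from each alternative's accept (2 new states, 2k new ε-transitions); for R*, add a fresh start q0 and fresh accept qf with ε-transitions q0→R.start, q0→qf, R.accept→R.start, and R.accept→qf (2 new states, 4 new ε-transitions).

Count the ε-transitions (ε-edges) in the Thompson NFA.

21

Recursing over subexpressions:
Each of the 7 symbol leaves contributes 0 ε-transitions.
  s|r — 4 ε-transitions
  p(s|r)p — 6 ε-transitions
  (p(s|r)p)* — 10 ε-transitions
  (p(s|r)p)*s — 11 ε-transitions
  ((p(s|r)p)*s)* — 15 ε-transitions
  ((p(s|r)p)*s)*|s|r — 21 ε-transitions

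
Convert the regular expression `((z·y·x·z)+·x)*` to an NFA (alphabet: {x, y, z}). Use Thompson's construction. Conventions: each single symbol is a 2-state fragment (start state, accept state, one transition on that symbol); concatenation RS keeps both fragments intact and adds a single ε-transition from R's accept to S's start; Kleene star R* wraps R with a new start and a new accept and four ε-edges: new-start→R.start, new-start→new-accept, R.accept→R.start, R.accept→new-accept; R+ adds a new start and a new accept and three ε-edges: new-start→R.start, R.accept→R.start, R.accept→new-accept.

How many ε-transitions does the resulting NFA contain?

11

Recursing over subexpressions:
Each of the 5 symbol leaves contributes 0 ε-transitions.
  z·y·x·z = 3 ε-transitions
  (z·y·x·z)+ = 6 ε-transitions
  (z·y·x·z)+·x = 7 ε-transitions
  ((z·y·x·z)+·x)* = 11 ε-transitions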